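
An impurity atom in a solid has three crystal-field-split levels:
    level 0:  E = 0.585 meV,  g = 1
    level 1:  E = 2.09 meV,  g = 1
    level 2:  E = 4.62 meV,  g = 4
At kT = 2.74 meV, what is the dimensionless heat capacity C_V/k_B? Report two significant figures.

0.42

Eᵢ/kT = 0.2135, 0.7628, 1.686.
Z = Σ gᵢe^(−Eᵢ/kT) = 1·e^(−0.2135) + 1·e^(−0.7628) + 4·e^(−1.686) = 0.8078 + 0.4664 + 0.7410 = 2.015.
⟨E⟩ = 2.417 meV, ⟨E²⟩ = 8.997 meV².
C_V/k_B = (⟨E²⟩ − ⟨E⟩²)/(kT)² = (8.997 − 5.842)/7.508 = 0.42.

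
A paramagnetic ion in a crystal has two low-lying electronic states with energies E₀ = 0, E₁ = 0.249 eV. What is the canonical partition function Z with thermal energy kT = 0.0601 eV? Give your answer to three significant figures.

Eᵢ/kT = 0, 4.1431.
Z = Σ e^(−Eᵢ/kT) = e^(−0) + e^(−4.1431) = 1.0000 + 0.015874 = 1.0159.

Z = 1.02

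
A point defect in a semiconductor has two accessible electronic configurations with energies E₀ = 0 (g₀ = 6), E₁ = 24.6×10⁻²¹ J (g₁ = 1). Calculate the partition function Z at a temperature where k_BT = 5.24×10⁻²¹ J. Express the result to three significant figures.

Eᵢ/kT = 0, 4.6947.
Z = Σ gᵢe^(−Eᵢ/kT) = 6·e^(−0) + 1·e^(−4.6947) = 6.0000 + 0.0091436 = 6.0091.

Z = 6.01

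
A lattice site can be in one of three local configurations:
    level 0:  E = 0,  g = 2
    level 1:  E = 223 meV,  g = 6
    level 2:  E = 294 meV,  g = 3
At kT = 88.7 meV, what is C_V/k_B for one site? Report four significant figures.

Eᵢ/kT = 0, 2.51409, 3.31454.
Z = Σ gᵢe^(−Eᵢ/kT) = 2·e^(−0) + 6·e^(−2.51409) + 3·e^(−3.31454) = 2.00000 + 0.485619 + 0.109052 = 2.59467.
⟨E⟩ = 54.0933 meV, ⟨E²⟩ = 12940.1 meV².
C_V/k_B = (⟨E²⟩ − ⟨E⟩²)/(kT)² = (12940.1 − 2926.09)/7867.69 = 1.273.

1.273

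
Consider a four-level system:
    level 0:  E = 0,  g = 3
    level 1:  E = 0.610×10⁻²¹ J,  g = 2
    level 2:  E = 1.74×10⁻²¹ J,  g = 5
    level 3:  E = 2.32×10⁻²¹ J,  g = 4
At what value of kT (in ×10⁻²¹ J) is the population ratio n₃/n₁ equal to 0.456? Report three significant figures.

n₃/n₁ = (g₃/g₁) exp[−(E₃−E₁)/kT] = 0.456.
⇒ (E₃−E₁)/kT = ln((4/2)/0.456) = ln(4.3860) = 1.4784.
kT = 1.710 ×10⁻²¹ J / 1.4784 = 1.16 ×10⁻²¹ J.

1.16 ×10⁻²¹ J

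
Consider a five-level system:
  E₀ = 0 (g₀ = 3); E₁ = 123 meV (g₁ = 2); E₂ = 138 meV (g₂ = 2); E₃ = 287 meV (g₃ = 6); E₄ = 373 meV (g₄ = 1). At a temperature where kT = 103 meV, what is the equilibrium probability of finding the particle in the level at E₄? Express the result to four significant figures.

0.005909

Eᵢ/kT = 0, 1.19417, 1.33981, 2.78641, 3.62136.
Z = Σ gᵢe^(−Eᵢ/kT) = 3·e^(−0) + 2·e^(−1.19417) + 2·e^(−1.33981) + 6·e^(−2.78641) + 1·e^(−3.62136) = 3.00000 + 0.605911 + 0.523791 + 0.369853 + 0.0267463 = 4.52630.
P₄ = g₄ e^(−E₄/kT) / Z = 0.0267463/4.52630 = 0.005909.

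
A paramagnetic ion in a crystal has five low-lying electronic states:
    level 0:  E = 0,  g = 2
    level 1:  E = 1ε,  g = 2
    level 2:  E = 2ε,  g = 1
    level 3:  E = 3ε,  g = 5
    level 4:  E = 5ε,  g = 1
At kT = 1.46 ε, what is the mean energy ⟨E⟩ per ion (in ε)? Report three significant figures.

0.915 ε

Eᵢ/kT = 0, 0.68493, 1.3699, 2.0548, 3.4247.
Z = Σ gᵢe^(−Eᵢ/kT) = 2·e^(−0) + 2·e^(−0.68493) + 1·e^(−1.3699) + 5·e^(−2.0548) + 1·e^(−3.4247) = 2.0000 + 1.0083 + 0.25413 + 0.64059 + 0.032559 = 3.9356.
⟨E⟩ = Σ Eᵢ gᵢe^(−Eᵢ/kT) / Z = (0·2.0000 + 1·1.0083 + 2·0.25413 + 3·0.64059 + 5·0.032559) / 3.9356 = 0.915 ε.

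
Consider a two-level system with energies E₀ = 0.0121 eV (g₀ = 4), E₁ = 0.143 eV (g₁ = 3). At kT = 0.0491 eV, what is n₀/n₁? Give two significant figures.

n₀/n₁ = (g₀/g₁) exp[−(E₀−E₁)/kT] = (4/3) × exp(−(-0.1309 eV)/(0.0491 eV)) = (4/3) × exp(2.666) = 19.

19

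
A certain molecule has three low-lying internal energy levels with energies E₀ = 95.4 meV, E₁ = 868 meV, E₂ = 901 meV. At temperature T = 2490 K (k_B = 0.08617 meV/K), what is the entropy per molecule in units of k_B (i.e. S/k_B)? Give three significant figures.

0.227

k_BT = 0.08617 × 2490 K = 214.56 meV.
Eᵢ/kT = 0.44463, 4.0455, 4.1993.
Z = Σ e^(−Eᵢ/kT) = e^(−0.44463) + e^(−4.0455) + e^(−4.1993) = 0.64106 + 0.017501 + 0.015006 = 0.67357.
⟨E⟩ = Σ EᵢPᵢ = 133.42 meV.
S/k_B = ln Z + ⟨E⟩/kT = ln(0.67357) + 133.42/214.56 = -0.39516 + 0.62183 = 0.227.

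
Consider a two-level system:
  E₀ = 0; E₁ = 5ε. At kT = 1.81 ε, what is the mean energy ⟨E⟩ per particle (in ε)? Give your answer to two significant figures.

0.30 ε

Eᵢ/kT = 0, 2.762.
Z = Σ e^(−Eᵢ/kT) = e^(−0) + e^(−2.762) = 1.000 + 0.06317 = 1.063.
⟨E⟩ = Σ Eᵢ e^(−Eᵢ/kT) / Z = (0·1.000 + 5·0.06317) / 1.063 = 0.30 ε.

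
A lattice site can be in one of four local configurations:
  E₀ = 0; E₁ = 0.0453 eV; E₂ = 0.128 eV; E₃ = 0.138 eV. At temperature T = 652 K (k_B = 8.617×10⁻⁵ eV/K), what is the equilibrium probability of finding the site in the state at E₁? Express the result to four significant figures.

k_BT = 8.617×10⁻⁵ × 652 K = 0.0561828 eV.
Eᵢ/kT = 0, 0.806297, 2.27828, 2.45627.
Z = Σ e^(−Eᵢ/kT) = e^(−0) + e^(−0.806297) + e^(−2.27828) + e^(−2.45627) = 1.00000 + 0.446508 + 0.102460 + 0.0857542 = 1.63472.
P₁ = e^(−E₁/kT) / Z = 0.446508/1.63472 = 0.2731.

0.2731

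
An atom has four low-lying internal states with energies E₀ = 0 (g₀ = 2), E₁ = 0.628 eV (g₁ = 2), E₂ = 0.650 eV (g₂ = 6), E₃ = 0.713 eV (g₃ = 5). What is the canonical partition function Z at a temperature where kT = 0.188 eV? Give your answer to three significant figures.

Eᵢ/kT = 0, 3.3404, 3.4574, 3.7926.
Z = Σ gᵢe^(−Eᵢ/kT) = 2·e^(−0) + 2·e^(−3.3404) + 6·e^(−3.4574) + 5·e^(−3.7926) = 2.0000 + 0.070846 + 0.18907 + 0.11268 = 2.3726.

Z = 2.37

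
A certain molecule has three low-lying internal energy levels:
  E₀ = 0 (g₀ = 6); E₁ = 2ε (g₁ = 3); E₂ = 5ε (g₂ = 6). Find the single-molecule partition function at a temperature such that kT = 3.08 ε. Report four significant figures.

Eᵢ/kT = 0, 0.649351, 1.62338.
Z = Σ gᵢe^(−Eᵢ/kT) = 6·e^(−0) + 3·e^(−0.649351) + 6·e^(−1.62338) = 6.00000 + 1.56715 + 1.18339 = 8.75054.

Z = 8.751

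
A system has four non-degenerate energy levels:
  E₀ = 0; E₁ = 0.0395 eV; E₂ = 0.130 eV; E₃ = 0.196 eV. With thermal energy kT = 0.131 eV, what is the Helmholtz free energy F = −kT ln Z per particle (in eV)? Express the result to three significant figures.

Eᵢ/kT = 0, 0.30153, 0.99237, 1.4962.
Z = Σ e^(−Eᵢ/kT) = e^(−0) + e^(−0.30153) + e^(−0.99237) + e^(−1.4962) = 1.0000 + 0.73969 + 0.37070 + 0.22398 = 2.3344.
F = −kT ln Z = −0.131 × ln(2.3344) = −0.131 × 0.84775 = -0.111 eV.

-0.111 eV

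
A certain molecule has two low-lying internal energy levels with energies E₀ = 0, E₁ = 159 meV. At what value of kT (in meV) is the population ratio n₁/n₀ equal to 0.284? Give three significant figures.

n₁/n₀ = exp[−(E₁−E₀)/kT] = 0.284.
⇒ (E₁−E₀)/kT = ln(1/0.284) = ln(3.5211) = 1.2588.
kT = 159 meV / 1.2588 = 126 meV.

126 meV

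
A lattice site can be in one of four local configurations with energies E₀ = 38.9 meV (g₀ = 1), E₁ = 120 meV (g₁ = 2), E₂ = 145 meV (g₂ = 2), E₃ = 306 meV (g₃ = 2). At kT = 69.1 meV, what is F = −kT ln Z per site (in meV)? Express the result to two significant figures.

-12 meV

Eᵢ/kT = 0.5630, 1.737, 2.098, 4.428.
Z = Σ gᵢe^(−Eᵢ/kT) = 1·e^(−0.5630) + 2·e^(−1.737) + 2·e^(−2.098) + 2·e^(−4.428) = 0.5695 + 0.3521 + 0.2454 + 0.02388 = 1.191.
F = −kT ln Z = −69.1 × ln(1.191) = −69.1 × 0.1748 = -12 meV.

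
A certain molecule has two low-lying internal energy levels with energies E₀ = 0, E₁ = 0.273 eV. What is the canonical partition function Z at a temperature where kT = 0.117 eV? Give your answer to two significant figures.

Eᵢ/kT = 0, 2.333.
Z = Σ e^(−Eᵢ/kT) = e^(−0) + e^(−2.333) = 1.000 + 0.09700 = 1.097.

Z = 1.1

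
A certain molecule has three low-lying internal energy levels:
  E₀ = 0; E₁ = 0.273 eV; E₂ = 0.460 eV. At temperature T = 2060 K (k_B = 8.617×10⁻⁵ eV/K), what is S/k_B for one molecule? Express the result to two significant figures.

0.66

k_BT = 8.617×10⁻⁵ × 2060 K = 0.1775 eV.
Eᵢ/kT = 0, 1.538, 2.592.
Z = Σ e^(−Eᵢ/kT) = e^(−0) + e^(−1.538) + e^(−2.592) = 1.000 + 0.2148 + 0.07487 = 1.290.
⟨E⟩ = Σ EᵢPᵢ = 0.07216 eV.
S/k_B = ln Z + ⟨E⟩/kT = ln(1.290) + 0.07216/0.1775 = 0.2546 + 0.4065 = 0.66.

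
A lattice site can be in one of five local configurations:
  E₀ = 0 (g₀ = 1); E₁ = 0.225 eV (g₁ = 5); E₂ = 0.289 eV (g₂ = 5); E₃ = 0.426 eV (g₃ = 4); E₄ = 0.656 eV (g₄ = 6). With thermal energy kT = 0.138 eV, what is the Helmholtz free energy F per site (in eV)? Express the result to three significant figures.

-0.144 eV

Eᵢ/kT = 0, 1.6304, 2.0942, 3.0870, 4.7536.
Z = Σ gᵢe^(−Eᵢ/kT) = 1·e^(−0) + 5·e^(−1.6304) + 5·e^(−2.0942) + 4·e^(−3.0870) + 6·e^(−4.7536) = 1.0000 + 0.97926 + 0.61584 + 0.18255 + 0.051724 = 2.8294.
F = −kT ln Z = −0.138 × ln(2.8294) = −0.138 × 1.0401 = -0.144 eV.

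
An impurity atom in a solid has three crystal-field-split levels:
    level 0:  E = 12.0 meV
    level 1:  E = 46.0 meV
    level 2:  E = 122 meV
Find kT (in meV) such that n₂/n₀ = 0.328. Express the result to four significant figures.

98.68 meV

n₂/n₀ = exp[−(E₂−E₀)/kT] = 0.328.
⇒ (E₂−E₀)/kT = ln(1/0.328) = ln(3.04878) = 1.11474.
kT = 110.0 meV / 1.11474 = 98.68 meV.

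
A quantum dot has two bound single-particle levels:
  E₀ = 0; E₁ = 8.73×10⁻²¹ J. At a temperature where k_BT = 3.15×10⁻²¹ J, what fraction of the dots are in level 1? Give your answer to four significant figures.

0.05889

Eᵢ/kT = 0, 2.77143.
Z = Σ e^(−Eᵢ/kT) = e^(−0) + e^(−2.77143) = 1.00000 + 0.0625725 = 1.06257.
P₁ = e^(−E₁/kT) / Z = 0.0625725/1.06257 = 0.05889.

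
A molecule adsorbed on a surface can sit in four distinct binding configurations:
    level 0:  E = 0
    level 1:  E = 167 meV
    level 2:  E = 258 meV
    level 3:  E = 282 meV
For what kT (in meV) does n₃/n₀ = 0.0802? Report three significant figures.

n₃/n₀ = exp[−(E₃−E₀)/kT] = 0.0802.
⇒ (E₃−E₀)/kT = ln(1/0.0802) = ln(12.469) = 2.5232.
kT = 282 meV / 2.5232 = 112 meV.

112 meV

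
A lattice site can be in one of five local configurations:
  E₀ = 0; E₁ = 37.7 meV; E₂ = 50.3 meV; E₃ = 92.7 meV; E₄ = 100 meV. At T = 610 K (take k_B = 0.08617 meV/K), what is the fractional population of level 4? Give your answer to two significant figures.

k_BT = 0.08617 × 610 K = 52.56 meV.
Eᵢ/kT = 0, 0.7173, 0.9570, 1.764, 1.903.
Z = Σ e^(−Eᵢ/kT) = e^(−0) + e^(−0.7173) + e^(−0.9570) + e^(−1.764) + e^(−1.903) = 1.000 + 0.4881 + 0.3840 + 0.1714 + 0.1491 = 2.193.
P₄ = e^(−E₄/kT) / Z = 0.1491/2.193 = 0.068.

0.068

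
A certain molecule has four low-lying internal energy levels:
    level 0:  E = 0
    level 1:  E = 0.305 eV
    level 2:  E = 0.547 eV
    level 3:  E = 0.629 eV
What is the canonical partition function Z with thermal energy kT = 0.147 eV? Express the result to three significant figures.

Z = 1.16

Eᵢ/kT = 0, 2.0748, 3.7211, 4.2789.
Z = Σ e^(−Eᵢ/kT) = e^(−0) + e^(−2.0748) + e^(−3.7211) + e^(−4.2789) = 1.0000 + 0.12558 + 0.024207 + 0.013858 = 1.1636.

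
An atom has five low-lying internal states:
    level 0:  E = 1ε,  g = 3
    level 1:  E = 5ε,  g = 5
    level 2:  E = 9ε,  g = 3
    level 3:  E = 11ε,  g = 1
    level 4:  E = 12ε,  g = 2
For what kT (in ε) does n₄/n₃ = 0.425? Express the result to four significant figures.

n₄/n₃ = (g₄/g₃) exp[−(E₄−E₃)/kT] = 0.425.
⇒ (E₄−E₃)/kT = ln((2/1)/0.425) = ln(4.70588) = 1.54881.
kT = 1ε / 1.54881 = 0.6457 ε.

0.6457 ε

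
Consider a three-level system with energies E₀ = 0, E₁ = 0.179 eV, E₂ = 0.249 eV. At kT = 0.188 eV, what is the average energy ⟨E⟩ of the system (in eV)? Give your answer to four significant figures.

0.08191 eV

Eᵢ/kT = 0, 0.952128, 1.32447.
Z = Σ e^(−Eᵢ/kT) = e^(−0) + e^(−0.952128) + e^(−1.32447) = 1.00000 + 0.385919 + 0.265944 = 1.65186.
⟨E⟩ = Σ Eᵢ e^(−Eᵢ/kT) / Z = (0·1.00000 + 0.179·0.385919 + 0.249·0.265944) / 1.65186 = 0.08191 eV.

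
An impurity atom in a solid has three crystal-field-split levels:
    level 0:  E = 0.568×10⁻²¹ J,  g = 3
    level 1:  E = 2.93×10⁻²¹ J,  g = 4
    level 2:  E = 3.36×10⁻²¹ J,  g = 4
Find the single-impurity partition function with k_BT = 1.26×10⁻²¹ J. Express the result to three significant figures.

Eᵢ/kT = 0.45079, 2.3254, 2.6667.
Z = Σ gᵢe^(−Eᵢ/kT) = 3·e^(−0.45079) + 4·e^(−2.3254) + 4·e^(−2.6667) = 1.9114 + 0.39098 + 0.27792 = 2.5803.

Z = 2.58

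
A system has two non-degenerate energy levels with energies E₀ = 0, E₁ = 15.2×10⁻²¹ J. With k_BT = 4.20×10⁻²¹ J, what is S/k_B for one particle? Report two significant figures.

0.12

Eᵢ/kT = 0, 3.619.
Z = Σ e^(−Eᵢ/kT) = e^(−0) + e^(−3.619) = 1.000 + 0.02681 = 1.027.
⟨E⟩ = Σ EᵢPᵢ = 0.3968 ×10⁻²¹ J.
S/k_B = ln Z + ⟨E⟩/kT = ln(1.027) + 0.3968/4.20 = 0.02664 + 0.09448 = 0.12.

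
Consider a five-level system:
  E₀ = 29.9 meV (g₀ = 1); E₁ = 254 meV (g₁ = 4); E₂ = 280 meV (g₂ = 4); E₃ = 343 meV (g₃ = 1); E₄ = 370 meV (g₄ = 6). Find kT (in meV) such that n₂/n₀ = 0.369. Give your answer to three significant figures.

n₂/n₀ = (g₂/g₀) exp[−(E₂−E₀)/kT] = 0.369.
⇒ (E₂−E₀)/kT = ln((4/1)/0.369) = ln(10.840) = 2.3832.
kT = 250.1 meV / 2.3832 = 105 meV.

105 meV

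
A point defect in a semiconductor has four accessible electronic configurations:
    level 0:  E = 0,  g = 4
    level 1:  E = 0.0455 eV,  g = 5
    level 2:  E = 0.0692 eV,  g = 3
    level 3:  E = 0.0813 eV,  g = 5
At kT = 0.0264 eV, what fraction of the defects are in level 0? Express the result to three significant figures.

0.749

Eᵢ/kT = 0, 1.7235, 2.6212, 3.0795.
Z = Σ gᵢe^(−Eᵢ/kT) = 4·e^(−0) + 5·e^(−1.7235) + 3·e^(−2.6212) + 5·e^(−3.0795) = 4.0000 + 0.89220 + 0.21815 + 0.22991 = 5.3403.
P₀ = g₀ e^(−E₀/kT) / Z = 4.0000/5.3403 = 0.749.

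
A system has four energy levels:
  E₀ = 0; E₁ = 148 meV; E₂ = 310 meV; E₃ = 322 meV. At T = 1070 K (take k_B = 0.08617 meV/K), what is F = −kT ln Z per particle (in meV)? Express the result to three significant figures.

-21.7 meV

k_BT = 0.08617 × 1070 K = 92.202 meV.
Eᵢ/kT = 0, 1.6052, 3.3622, 3.4923.
Z = Σ e^(−Eᵢ/kT) = e^(−0) + e^(−1.6052) + e^(−3.3622) + e^(−3.4923) = 1.0000 + 0.20085 + 0.034659 + 0.030431 = 1.2659.
F = −kT ln Z = −92.202 × ln(1.2659) = −92.202 × 0.23578 = -21.7 meV.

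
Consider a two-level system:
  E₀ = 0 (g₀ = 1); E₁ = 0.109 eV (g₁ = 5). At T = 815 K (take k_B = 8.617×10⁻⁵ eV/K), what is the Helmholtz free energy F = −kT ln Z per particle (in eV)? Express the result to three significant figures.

k_BT = 8.617×10⁻⁵ × 815 K = 0.070229 eV.
Eᵢ/kT = 0, 1.5521.
Z = Σ gᵢe^(−Eᵢ/kT) = 1·e^(−0) + 5·e^(−1.5521) = 1.0000 + 1.0590 = 2.0590.
F = −kT ln Z = −0.070229 × ln(2.0590) = −0.070229 × 0.72222 = -0.0507 eV.

-0.0507 eV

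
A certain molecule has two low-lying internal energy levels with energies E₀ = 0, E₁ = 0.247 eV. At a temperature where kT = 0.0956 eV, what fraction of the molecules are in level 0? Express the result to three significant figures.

Eᵢ/kT = 0, 2.5837.
Z = Σ e^(−Eᵢ/kT) = e^(−0) + e^(−2.5837) = 1.0000 + 0.075494 = 1.0755.
P₀ = e^(−E₀/kT) / Z = 1.0000/1.0755 = 0.930.

0.930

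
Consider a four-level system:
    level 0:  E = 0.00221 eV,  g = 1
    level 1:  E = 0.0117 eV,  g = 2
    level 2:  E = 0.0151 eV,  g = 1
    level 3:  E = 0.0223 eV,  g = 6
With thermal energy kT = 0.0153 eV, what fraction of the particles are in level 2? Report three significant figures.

Eᵢ/kT = 0.14444, 0.76471, 0.98693, 1.4575.
Z = Σ gᵢe^(−Eᵢ/kT) = 1·e^(−0.14444) + 2·e^(−0.76471) + 1·e^(−0.98693) + 6·e^(−1.4575) = 0.86551 + 0.93094 + 0.37272 + 1.3969 = 3.5661.
P₂ = g₂ e^(−E₂/kT) / Z = 0.37272/3.5661 = 0.105.

0.105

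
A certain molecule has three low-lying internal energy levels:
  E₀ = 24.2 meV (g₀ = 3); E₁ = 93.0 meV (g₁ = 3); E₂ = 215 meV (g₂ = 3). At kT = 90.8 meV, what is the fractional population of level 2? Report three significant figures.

Eᵢ/kT = 0.26652, 1.0242, 2.3678.
Z = Σ gᵢe^(−Eᵢ/kT) = 3·e^(−0.26652) + 3·e^(−1.0242) + 3·e^(−2.3678) = 2.2981 + 1.0773 + 0.28106 = 3.6565.
P₂ = g₂ e^(−E₂/kT) / Z = 0.28106/3.6565 = 0.0769.

0.0769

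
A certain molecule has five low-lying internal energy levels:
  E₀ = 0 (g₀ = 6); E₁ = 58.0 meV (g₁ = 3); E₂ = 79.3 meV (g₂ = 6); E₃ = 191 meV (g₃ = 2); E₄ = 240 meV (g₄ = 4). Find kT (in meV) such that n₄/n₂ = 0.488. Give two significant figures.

n₄/n₂ = (g₄/g₂) exp[−(E₄−E₂)/kT] = 0.488.
⇒ (E₄−E₂)/kT = ln((4/6)/0.488) = ln(1.366) = 0.3119.
kT = 160.7 meV / 0.3119 = 520 meV.

520 meV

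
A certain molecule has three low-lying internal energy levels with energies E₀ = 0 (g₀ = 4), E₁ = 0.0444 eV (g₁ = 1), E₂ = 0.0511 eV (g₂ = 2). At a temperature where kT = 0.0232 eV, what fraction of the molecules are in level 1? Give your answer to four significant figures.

0.03377

Eᵢ/kT = 0, 1.91379, 2.20259.
Z = Σ gᵢe^(−Eᵢ/kT) = 4·e^(−0) + 1·e^(−1.91379) + 2·e^(−2.20259) = 4.00000 + 0.147520 + 0.221033 = 4.36855.
P₁ = g₁ e^(−E₁/kT) / Z = 0.147520/4.36855 = 0.03377.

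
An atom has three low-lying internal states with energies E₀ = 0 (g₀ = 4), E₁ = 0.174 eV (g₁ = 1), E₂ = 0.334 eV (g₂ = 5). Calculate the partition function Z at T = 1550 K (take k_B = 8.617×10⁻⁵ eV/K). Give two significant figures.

k_BT = 8.617×10⁻⁵ × 1550 K = 0.1336 eV.
Eᵢ/kT = 0, 1.302, 2.500.
Z = Σ gᵢe^(−Eᵢ/kT) = 4·e^(−0) + 1·e^(−1.302) + 5·e^(−2.500) = 4.000 + 0.2720 + 0.4104 = 4.682.

Z = 4.7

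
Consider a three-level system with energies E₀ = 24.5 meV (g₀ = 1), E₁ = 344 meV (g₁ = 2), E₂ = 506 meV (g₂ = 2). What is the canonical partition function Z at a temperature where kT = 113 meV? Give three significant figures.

Z = 0.923

Eᵢ/kT = 0.21681, 3.0442, 4.4779.
Z = Σ gᵢe^(−Eᵢ/kT) = 1·e^(−0.21681) + 2·e^(−3.0442) + 2·e^(−4.4779) = 0.80508 + 0.095269 + 0.022714 = 0.92306.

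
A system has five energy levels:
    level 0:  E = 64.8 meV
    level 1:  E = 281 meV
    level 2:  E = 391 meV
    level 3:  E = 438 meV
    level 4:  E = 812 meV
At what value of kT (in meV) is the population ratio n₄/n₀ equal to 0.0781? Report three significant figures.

293 meV

n₄/n₀ = exp[−(E₄−E₀)/kT] = 0.0781.
⇒ (E₄−E₀)/kT = ln(1/0.0781) = ln(12.804) = 2.5498.
kT = 747.2 meV / 2.5498 = 293 meV.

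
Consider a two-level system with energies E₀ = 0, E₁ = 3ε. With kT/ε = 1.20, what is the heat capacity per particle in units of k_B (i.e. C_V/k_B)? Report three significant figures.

0.438

Eᵢ/kT = 0, 2.5000.
Z = Σ e^(−Eᵢ/kT) = e^(−0) + e^(−2.5000) = 1.0000 + 0.082085 = 1.0821.
⟨E⟩ = 0.22757 ε, ⟨E²⟩ = 0.68271 ε².
C_V/k_B = (⟨E²⟩ − ⟨E⟩²)/(kT)² = (0.68271 − 0.051788)/1.4400 = 0.438.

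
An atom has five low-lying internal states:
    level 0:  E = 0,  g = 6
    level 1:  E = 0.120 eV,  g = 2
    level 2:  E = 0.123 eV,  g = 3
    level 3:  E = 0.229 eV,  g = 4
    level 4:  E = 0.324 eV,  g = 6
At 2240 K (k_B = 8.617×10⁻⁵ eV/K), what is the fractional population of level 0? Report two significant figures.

0.55

k_BT = 8.617×10⁻⁵ × 2240 K = 0.1930 eV.
Eᵢ/kT = 0, 0.6218, 0.6373, 1.187, 1.679.
Z = Σ gᵢe^(−Eᵢ/kT) = 6·e^(−0) + 2·e^(−0.6218) + 3·e^(−0.6373) + 4·e^(−1.187) + 6·e^(−1.679) = 6.000 + 1.074 + 1.586 + 1.221 + 1.119 = 11.00.
P₀ = g₀ e^(−E₀/kT) / Z = 6.000/11.00 = 0.55.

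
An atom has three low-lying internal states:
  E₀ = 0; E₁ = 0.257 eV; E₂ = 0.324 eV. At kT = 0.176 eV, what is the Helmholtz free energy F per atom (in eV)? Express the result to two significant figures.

Eᵢ/kT = 0, 1.460, 1.841.
Z = Σ e^(−Eᵢ/kT) = e^(−0) + e^(−1.460) + e^(−1.841) = 1.000 + 0.2322 + 0.1587 = 1.391.
F = −kT ln Z = −0.176 × ln(1.391) = −0.176 × 0.3300 = -0.058 eV.

-0.058 eV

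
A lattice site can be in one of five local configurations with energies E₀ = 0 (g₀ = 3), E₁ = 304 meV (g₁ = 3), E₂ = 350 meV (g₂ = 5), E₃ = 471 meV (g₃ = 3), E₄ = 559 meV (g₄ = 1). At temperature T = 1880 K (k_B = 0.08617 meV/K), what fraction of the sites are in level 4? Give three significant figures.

k_BT = 0.08617 × 1880 K = 162.00 meV.
Eᵢ/kT = 0, 1.8765, 2.1605, 2.9074, 3.4506.
Z = Σ gᵢe^(−Eᵢ/kT) = 3·e^(−0) + 3·e^(−1.8765) + 5·e^(−2.1605) + 3·e^(−2.9074) + 1·e^(−3.4506) = 3.0000 + 0.45938 + 0.57634 + 0.16385 + 0.031727 = 4.2313.
P₄ = g₄ e^(−E₄/kT) / Z = 0.031727/4.2313 = 0.00750.

0.00750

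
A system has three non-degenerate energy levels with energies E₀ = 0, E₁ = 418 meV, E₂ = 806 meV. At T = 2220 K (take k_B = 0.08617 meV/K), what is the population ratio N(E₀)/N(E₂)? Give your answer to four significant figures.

k_BT = 0.08617 × 2220 K = 191.297 meV.
n₀/n₂ = exp[−(E₀−E₂)/kT] = exp(−(-806 meV)/(191.297 meV)) = exp(4.21334) = 67.58.

67.58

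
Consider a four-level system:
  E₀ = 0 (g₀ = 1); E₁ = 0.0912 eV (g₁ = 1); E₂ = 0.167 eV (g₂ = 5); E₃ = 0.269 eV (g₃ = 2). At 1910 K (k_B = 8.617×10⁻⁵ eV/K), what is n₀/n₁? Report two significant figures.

k_BT = 8.617×10⁻⁵ × 1910 K = 0.1646 eV.
n₀/n₁ = (g₀/g₁) exp[−(E₀−E₁)/kT] = (1/1) × exp(−(-0.0912 eV)/(0.1646 eV)) = (1/1) × exp(0.5541) = 1.7.

1.7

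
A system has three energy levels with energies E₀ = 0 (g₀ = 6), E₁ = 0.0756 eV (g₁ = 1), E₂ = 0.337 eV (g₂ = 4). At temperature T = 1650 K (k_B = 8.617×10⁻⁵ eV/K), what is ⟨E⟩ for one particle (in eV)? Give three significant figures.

k_BT = 8.617×10⁻⁵ × 1650 K = 0.14218 eV.
Eᵢ/kT = 0, 0.53172, 2.3702.
Z = Σ gᵢe^(−Eᵢ/kT) = 6·e^(−0) + 1·e^(−0.53172) + 4·e^(−2.3702) = 6.0000 + 0.58759 + 0.37385 = 6.9614.
⟨E⟩ = Σ Eᵢ gᵢe^(−Eᵢ/kT) / Z = (0·6.0000 + 0.0756·0.58759 + 0.337·0.37385) / 6.9614 = 0.0245 eV.

0.0245 eV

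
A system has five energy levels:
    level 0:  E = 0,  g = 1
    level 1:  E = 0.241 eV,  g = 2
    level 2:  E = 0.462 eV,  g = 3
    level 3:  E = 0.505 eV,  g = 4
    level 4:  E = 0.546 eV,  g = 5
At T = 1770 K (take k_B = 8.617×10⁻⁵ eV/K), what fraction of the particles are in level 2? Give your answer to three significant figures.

0.0787

k_BT = 8.617×10⁻⁵ × 1770 K = 0.15252 eV.
Eᵢ/kT = 0, 1.5801, 3.0291, 3.3110, 3.5799.
Z = Σ gᵢe^(−Eᵢ/kT) = 1·e^(−0) + 2·e^(−1.5801) + 3·e^(−3.0291) + 4·e^(−3.3110) + 5·e^(−3.5799) = 1.0000 + 0.41191 + 0.14508 + 0.14592 + 0.13939 = 1.8423.
P₂ = g₂ e^(−E₂/kT) / Z = 0.14508/1.8423 = 0.0787.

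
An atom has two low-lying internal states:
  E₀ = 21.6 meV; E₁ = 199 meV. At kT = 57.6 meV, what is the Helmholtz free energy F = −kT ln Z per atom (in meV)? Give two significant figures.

19 meV

Eᵢ/kT = 0.3750, 3.455.
Z = Σ e^(−Eᵢ/kT) = e^(−0.3750) + e^(−3.455) = 0.6873 + 0.03159 = 0.7189.
F = −kT ln Z = −57.6 × ln(0.7189) = −57.6 × -0.3300 = 19 meV.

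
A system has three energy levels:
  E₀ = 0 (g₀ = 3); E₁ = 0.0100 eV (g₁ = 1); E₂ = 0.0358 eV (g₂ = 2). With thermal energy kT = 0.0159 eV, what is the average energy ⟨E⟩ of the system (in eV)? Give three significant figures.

0.00344 eV

Eᵢ/kT = 0, 0.62893, 2.2516.
Z = Σ gᵢe^(−Eᵢ/kT) = 3·e^(−0) + 1·e^(−0.62893) + 2·e^(−2.2516) = 3.0000 + 0.53316 + 0.21046 = 3.7436.
⟨E⟩ = Σ Eᵢ gᵢe^(−Eᵢ/kT) / Z = (0·3.0000 + 0.0100·0.53316 + 0.0358·0.21046) / 3.7436 = 0.00344 eV.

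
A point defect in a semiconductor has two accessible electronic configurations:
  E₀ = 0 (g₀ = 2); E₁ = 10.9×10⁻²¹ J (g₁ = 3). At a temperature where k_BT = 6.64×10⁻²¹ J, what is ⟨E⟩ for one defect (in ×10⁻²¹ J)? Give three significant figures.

Eᵢ/kT = 0, 1.6416.
Z = Σ gᵢe^(−Eᵢ/kT) = 2·e^(−0) + 3·e^(−1.6416) = 2.0000 + 0.58101 = 2.5810.
⟨E⟩ = Σ Eᵢ gᵢe^(−Eᵢ/kT) / Z = (0·2.0000 + 10.9·0.58101) / 2.5810 = 2.45 ×10⁻²¹ J.

2.45 ×10⁻²¹ J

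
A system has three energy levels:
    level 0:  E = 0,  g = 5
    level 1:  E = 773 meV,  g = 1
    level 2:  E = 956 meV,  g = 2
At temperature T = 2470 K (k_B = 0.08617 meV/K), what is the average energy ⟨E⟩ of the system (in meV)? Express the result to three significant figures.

8.29 meV

k_BT = 0.08617 × 2470 K = 212.84 meV.
Eᵢ/kT = 0, 3.6318, 4.4916.
Z = Σ gᵢe^(−Eᵢ/kT) = 5·e^(−0) + 1·e^(−3.6318) + 2·e^(−4.4916) = 5.0000 + 0.026468 + 0.022405 = 5.0489.
⟨E⟩ = Σ Eᵢ gᵢe^(−Eᵢ/kT) / Z = (0·5.0000 + 773·0.026468 + 956·0.022405) / 5.0489 = 8.29 meV.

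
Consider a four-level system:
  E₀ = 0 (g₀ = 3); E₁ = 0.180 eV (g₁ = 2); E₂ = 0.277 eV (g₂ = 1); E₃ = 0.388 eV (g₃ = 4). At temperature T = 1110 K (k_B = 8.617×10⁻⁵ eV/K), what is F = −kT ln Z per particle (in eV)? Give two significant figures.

k_BT = 8.617×10⁻⁵ × 1110 K = 0.09565 eV.
Eᵢ/kT = 0, 1.882, 2.896, 4.056.
Z = Σ gᵢe^(−Eᵢ/kT) = 3·e^(−0) + 2·e^(−1.882) + 1·e^(−2.896) + 4·e^(−4.056) = 3.000 + 0.3046 + 0.05524 + 0.06927 = 3.429.
F = −kT ln Z = −0.09565 × ln(3.429) = −0.09565 × 1.232 = -0.12 eV.

-0.12 eV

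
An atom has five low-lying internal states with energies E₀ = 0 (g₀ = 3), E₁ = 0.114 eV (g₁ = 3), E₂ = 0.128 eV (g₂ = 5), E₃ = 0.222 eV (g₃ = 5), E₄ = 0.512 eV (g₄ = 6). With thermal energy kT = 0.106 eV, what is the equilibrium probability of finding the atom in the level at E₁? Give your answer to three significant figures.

0.166

Eᵢ/kT = 0, 1.0755, 1.2075, 2.0943, 4.8302.
Z = Σ gᵢe^(−Eᵢ/kT) = 3·e^(−0) + 3·e^(−1.0755) + 5·e^(−1.2075) + 5·e^(−2.0943) + 6·e^(−4.8302) = 3.0000 + 1.0234 + 1.4947 + 0.61578 + 0.047910 = 6.1818.
P₁ = g₁ e^(−E₁/kT) / Z = 1.0234/6.1818 = 0.166.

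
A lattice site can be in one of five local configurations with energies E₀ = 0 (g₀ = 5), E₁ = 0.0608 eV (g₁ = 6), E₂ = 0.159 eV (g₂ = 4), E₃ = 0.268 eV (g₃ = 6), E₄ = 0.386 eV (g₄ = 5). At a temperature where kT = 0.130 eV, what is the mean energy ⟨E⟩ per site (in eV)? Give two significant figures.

Eᵢ/kT = 0, 0.4677, 1.223, 2.062, 2.969.
Z = Σ gᵢe^(−Eᵢ/kT) = 5·e^(−0) + 6·e^(−0.4677) + 4·e^(−1.223) + 6·e^(−2.062) + 5·e^(−2.969) = 5.000 + 3.759 + 1.177 + 0.7632 + 0.2568 = 10.96.
⟨E⟩ = Σ Eᵢ gᵢe^(−Eᵢ/kT) / Z = (0·5.000 + 0.0608·3.759 + 0.159·1.177 + 0.268·0.7632 + 0.386·0.2568) / 10.96 = 0.066 eV.

0.066 eV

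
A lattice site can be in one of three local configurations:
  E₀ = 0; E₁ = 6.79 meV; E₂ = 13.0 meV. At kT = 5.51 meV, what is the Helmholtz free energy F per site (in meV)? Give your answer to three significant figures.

Eᵢ/kT = 0, 1.2323, 2.3593.
Z = Σ e^(−Eᵢ/kT) = e^(−0) + e^(−1.2323) + e^(−2.3593) = 1.0000 + 0.29162 + 0.094486 = 1.3861.
F = −kT ln Z = −5.51 × ln(1.3861) = −5.51 × 0.32649 = -1.80 meV.

-1.80 meV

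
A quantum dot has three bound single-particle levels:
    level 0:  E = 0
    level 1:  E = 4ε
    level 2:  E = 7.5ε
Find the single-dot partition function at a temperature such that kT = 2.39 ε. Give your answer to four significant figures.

Z = 1.231

Eᵢ/kT = 0, 1.67364, 3.13808.
Z = Σ e^(−Eᵢ/kT) = e^(−0) + e^(−1.67364) + e^(−3.13808) = 1.00000 + 0.187563 + 0.0433660 = 1.23093.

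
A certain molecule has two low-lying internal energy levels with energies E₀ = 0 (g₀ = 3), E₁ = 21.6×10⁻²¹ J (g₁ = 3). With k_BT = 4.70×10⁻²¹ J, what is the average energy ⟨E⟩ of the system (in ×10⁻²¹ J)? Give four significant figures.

Eᵢ/kT = 0, 4.59574.
Z = Σ gᵢe^(−Eᵢ/kT) = 3·e^(−0) + 3·e^(−4.59574) = 3.00000 + 0.0302842 = 3.03028.
⟨E⟩ = Σ Eᵢ gᵢe^(−Eᵢ/kT) / Z = (0·3.00000 + 21.6·0.0302842) / 3.03028 = 0.2159 ×10⁻²¹ J.

0.2159 ×10⁻²¹ J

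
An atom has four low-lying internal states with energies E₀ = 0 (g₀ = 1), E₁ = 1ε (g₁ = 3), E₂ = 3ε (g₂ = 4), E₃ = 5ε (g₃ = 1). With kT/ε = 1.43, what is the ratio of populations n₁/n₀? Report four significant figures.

1.491

n₁/n₀ = (g₁/g₀) exp[−(E₁−E₀)/kT] = (3/1) × exp(−(1ε)/(1.43ε)) = (3/1) × exp(-0.699301) = 1.491.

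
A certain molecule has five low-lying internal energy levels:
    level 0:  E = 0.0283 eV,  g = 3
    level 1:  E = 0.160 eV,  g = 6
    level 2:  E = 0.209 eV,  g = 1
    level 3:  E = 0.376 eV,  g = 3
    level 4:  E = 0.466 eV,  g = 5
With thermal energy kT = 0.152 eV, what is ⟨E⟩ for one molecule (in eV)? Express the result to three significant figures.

Eᵢ/kT = 0.18618, 1.0526, 1.3750, 2.4737, 3.0658.
Z = Σ gᵢe^(−Eᵢ/kT) = 3·e^(−0.18618) + 6·e^(−1.0526) + 1·e^(−1.3750) + 3·e^(−2.4737) + 5·e^(−3.0658) = 2.4904 + 2.0942 + 0.25284 + 0.25282 + 0.23308 = 5.3233.
⟨E⟩ = Σ Eᵢ gᵢe^(−Eᵢ/kT) / Z = (0.0283·2.4904 + 0.160·2.0942 + 0.209·0.25284 + 0.376·0.25282 + 0.466·0.23308) / 5.3233 = 0.124 eV.

0.124 eV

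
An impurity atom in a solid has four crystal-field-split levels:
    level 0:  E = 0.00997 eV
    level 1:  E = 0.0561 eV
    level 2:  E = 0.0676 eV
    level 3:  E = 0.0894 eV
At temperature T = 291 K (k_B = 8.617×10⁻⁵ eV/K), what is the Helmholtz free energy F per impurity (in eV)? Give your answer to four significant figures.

0.003364 eV

k_BT = 8.617×10⁻⁵ × 291 K = 0.0250755 eV.
Eᵢ/kT = 0.397599, 2.23724, 2.69586, 3.56523.
Z = Σ e^(−Eᵢ/kT) = e^(−0.397599) + e^(−2.23724) + e^(−2.69586) + e^(−3.56523) = 0.671931 + 0.106753 + 0.0674843 + 0.0282905 = 0.874459.
F = −kT ln Z = −0.0250755 × ln(0.874459) = −0.0250755 × -0.134150 = 0.003364 eV.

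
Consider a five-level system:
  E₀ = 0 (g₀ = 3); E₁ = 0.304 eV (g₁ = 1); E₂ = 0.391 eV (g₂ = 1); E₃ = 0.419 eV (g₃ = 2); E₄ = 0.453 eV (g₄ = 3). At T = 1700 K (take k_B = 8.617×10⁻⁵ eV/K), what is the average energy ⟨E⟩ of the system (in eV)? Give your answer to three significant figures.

0.0508 eV

k_BT = 8.617×10⁻⁵ × 1700 K = 0.14649 eV.
Eᵢ/kT = 0, 2.0752, 2.6691, 2.8603, 3.0924.
Z = Σ gᵢe^(−Eᵢ/kT) = 3·e^(−0) + 1·e^(−2.0752) + 1·e^(−2.6691) + 2·e^(−2.8603) + 3·e^(−3.0924) = 3.0000 + 0.12553 + 0.069315 + 0.11450 + 0.13618 = 3.4455.
⟨E⟩ = Σ Eᵢ gᵢe^(−Eᵢ/kT) / Z = (0·3.0000 + 0.304·0.12553 + 0.391·0.069315 + 0.419·0.11450 + 0.453·0.13618) / 3.4455 = 0.0508 eV.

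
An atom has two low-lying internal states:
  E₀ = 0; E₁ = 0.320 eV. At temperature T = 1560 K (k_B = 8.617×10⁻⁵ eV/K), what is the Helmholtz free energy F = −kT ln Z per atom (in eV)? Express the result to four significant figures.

k_BT = 8.617×10⁻⁵ × 1560 K = 0.134425 eV.
Eᵢ/kT = 0, 2.38051.
Z = Σ e^(−Eᵢ/kT) = e^(−0) + e^(−2.38051) = 1.00000 + 0.0925034 = 1.09250.
F = −kT ln Z = −0.134425 × ln(1.09250) = −0.134425 × 0.0884686 = -0.01189 eV.

-0.01189 eV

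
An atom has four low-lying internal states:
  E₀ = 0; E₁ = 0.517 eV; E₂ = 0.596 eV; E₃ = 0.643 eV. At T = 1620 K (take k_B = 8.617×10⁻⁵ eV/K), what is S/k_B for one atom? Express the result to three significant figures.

0.235

k_BT = 8.617×10⁻⁵ × 1620 K = 0.13960 eV.
Eᵢ/kT = 0, 3.7034, 4.2693, 4.6060.
Z = Σ e^(−Eᵢ/kT) = e^(−0) + e^(−3.7034) + e^(−4.2693) + e^(−4.6060) = 1.0000 + 0.024640 + 0.013992 + 0.0099917 = 1.0486.
⟨E⟩ = Σ EᵢPᵢ = 0.026228 eV.
S/k_B = ln Z + ⟨E⟩/kT = ln(1.0486) + 0.026228/0.13960 = 0.047456 + 0.18788 = 0.235.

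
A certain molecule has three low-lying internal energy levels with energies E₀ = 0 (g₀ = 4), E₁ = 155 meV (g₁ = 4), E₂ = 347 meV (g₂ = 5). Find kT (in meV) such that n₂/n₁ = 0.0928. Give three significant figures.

n₂/n₁ = (g₂/g₁) exp[−(E₂−E₁)/kT] = 0.0928.
⇒ (E₂−E₁)/kT = ln((5/4)/0.0928) = ln(13.470) = 2.6005.
kT = 192 meV / 2.6005 = 73.8 meV.

73.8 meV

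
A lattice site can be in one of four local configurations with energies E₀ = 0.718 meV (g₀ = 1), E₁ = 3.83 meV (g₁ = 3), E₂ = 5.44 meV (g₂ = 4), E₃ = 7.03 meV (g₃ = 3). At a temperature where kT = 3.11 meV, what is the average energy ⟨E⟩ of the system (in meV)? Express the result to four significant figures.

Eᵢ/kT = 0.230868, 1.23151, 1.74920, 2.26045.
Z = Σ gᵢe^(−Eᵢ/kT) = 1·e^(−0.230868) + 3·e^(−1.23151) + 4·e^(−1.74920) + 3·e^(−2.26045) = 0.793844 + 0.875555 + 0.695652 + 0.312911 = 2.67796.
⟨E⟩ = Σ Eᵢ gᵢe^(−Eᵢ/kT) / Z = (0.718·0.793844 + 3.83·0.875555 + 5.44·0.695652 + 7.03·0.312911) / 2.67796 = 3.700 meV.

3.700 meV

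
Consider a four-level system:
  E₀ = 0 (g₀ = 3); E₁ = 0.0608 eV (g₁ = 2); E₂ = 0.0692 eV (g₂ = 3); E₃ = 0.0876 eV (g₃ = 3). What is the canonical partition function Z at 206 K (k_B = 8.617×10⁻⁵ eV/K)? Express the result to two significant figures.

Z = 3.1

k_BT = 8.617×10⁻⁵ × 206 K = 0.01775 eV.
Eᵢ/kT = 0, 3.425, 3.899, 4.935.
Z = Σ gᵢe^(−Eᵢ/kT) = 3·e^(−0) + 2·e^(−3.425) + 3·e^(−3.899) + 3·e^(−4.935) = 3.000 + 0.06510 + 0.06079 + 0.02157 = 3.147.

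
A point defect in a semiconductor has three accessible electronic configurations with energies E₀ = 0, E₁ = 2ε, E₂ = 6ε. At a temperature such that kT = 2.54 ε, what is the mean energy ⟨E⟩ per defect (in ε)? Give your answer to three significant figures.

0.952 ε

Eᵢ/kT = 0, 0.78740, 2.3622.
Z = Σ e^(−Eᵢ/kT) = e^(−0) + e^(−0.78740) + e^(−2.3622) = 1.0000 + 0.45503 + 0.094213 = 1.5492.
⟨E⟩ = Σ Eᵢ e^(−Eᵢ/kT) / Z = (0·1.0000 + 2·0.45503 + 6·0.094213) / 1.5492 = 0.952 ε.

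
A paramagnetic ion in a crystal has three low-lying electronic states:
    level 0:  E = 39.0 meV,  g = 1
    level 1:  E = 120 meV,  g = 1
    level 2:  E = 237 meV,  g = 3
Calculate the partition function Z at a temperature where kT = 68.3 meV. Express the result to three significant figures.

Eᵢ/kT = 0.57101, 1.7570, 3.4700.
Z = Σ gᵢe^(−Eᵢ/kT) = 1·e^(−0.57101) + 1·e^(−1.7570) + 3·e^(−3.4700) = 0.56495 + 0.17256 + 0.093351 = 0.83086.

Z = 0.831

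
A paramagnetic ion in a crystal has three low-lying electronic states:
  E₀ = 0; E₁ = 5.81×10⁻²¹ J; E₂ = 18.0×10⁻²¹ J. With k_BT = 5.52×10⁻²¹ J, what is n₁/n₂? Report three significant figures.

9.10

n₁/n₂ = exp[−(E₁−E₂)/kT] = exp(−(-12.19 ×10⁻²¹ J)/(5.52 ×10⁻²¹ J)) = exp(2.2083) = 9.10.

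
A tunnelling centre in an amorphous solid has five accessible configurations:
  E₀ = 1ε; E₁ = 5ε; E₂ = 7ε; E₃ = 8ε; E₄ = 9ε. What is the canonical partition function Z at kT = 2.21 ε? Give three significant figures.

Eᵢ/kT = 0.45249, 2.2624, 3.1674, 3.6199, 4.0724.
Z = Σ e^(−Eᵢ/kT) = e^(−0.45249) + e^(−2.2624) + e^(−3.1674) + e^(−3.6199) + e^(−4.0724) = 0.63604 + 0.10410 + 0.042113 + 0.026785 + 0.017036 = 0.82607.

Z = 0.826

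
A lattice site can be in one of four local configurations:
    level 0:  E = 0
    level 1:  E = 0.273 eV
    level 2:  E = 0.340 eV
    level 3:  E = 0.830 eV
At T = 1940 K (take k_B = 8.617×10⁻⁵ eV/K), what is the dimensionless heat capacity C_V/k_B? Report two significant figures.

0.71

k_BT = 8.617×10⁻⁵ × 1940 K = 0.1672 eV.
Eᵢ/kT = 0, 1.633, 2.033, 4.964.
Z = Σ e^(−Eᵢ/kT) = e^(−0) + e^(−1.633) + e^(−2.033) + e^(−4.964) = 1.000 + 0.1953 + 0.1309 + 0.006985 = 1.333.
⟨E⟩ = 0.07773 eV, ⟨E²⟩ = 0.02588 eV².
C_V/k_B = (⟨E²⟩ − ⟨E⟩²)/(kT)² = (0.02588 − 0.006042)/0.02796 = 0.71.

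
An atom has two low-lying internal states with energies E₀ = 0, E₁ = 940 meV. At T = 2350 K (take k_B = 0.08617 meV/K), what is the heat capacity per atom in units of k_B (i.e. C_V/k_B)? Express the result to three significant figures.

k_BT = 0.08617 × 2350 K = 202.50 meV.
Eᵢ/kT = 0, 4.6420.
Z = Σ e^(−Eᵢ/kT) = e^(−0) + e^(−4.6420) = 1.0000 + 0.0096384 = 1.0096.
⟨E⟩ = 8.9739 meV, ⟨E²⟩ = 8435.5 meV².
C_V/k_B = (⟨E²⟩ − ⟨E⟩²)/(kT)² = (8435.5 − 80.531)/41006 = 0.204.

0.204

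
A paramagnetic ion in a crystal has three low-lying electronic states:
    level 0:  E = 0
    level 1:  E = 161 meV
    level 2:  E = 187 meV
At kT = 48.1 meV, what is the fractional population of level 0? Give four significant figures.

0.9473

Eᵢ/kT = 0, 3.34719, 3.88773.
Z = Σ e^(−Eᵢ/kT) = e^(−0) + e^(−3.34719) + e^(−3.88773) = 1.00000 + 0.0351831 + 0.0204918 = 1.05567.
P₀ = e^(−E₀/kT) / Z = 1.00000/1.05567 = 0.9473.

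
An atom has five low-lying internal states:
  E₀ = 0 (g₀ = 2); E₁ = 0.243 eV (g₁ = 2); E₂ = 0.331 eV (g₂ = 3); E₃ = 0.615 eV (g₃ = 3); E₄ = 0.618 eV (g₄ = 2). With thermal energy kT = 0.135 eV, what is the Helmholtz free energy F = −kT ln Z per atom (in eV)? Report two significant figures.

-0.13 eV

Eᵢ/kT = 0, 1.800, 2.452, 4.556, 4.578.
Z = Σ gᵢe^(−Eᵢ/kT) = 2·e^(−0) + 2·e^(−1.800) + 3·e^(−2.452) + 3·e^(−4.556) + 2·e^(−4.578) = 2.000 + 0.3306 + 0.2584 + 0.03151 + 0.02055 = 2.641.
F = −kT ln Z = −0.135 × ln(2.641) = −0.135 × 0.9712 = -0.13 eV.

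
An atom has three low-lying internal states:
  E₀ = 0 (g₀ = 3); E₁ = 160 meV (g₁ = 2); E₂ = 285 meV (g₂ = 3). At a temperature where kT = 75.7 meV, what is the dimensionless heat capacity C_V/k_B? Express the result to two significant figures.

0.57

Eᵢ/kT = 0, 2.114, 3.765.
Z = Σ gᵢe^(−Eᵢ/kT) = 3·e^(−0) + 2·e^(−2.114) + 3·e^(−3.765) = 3.000 + 0.2415 + 0.06950 = 3.311.
⟨E⟩ = 17.65 meV, ⟨E²⟩ = 3572 meV².
C_V/k_B = (⟨E²⟩ − ⟨E⟩²)/(kT)² = (3572 − 311.5)/5730 = 0.57.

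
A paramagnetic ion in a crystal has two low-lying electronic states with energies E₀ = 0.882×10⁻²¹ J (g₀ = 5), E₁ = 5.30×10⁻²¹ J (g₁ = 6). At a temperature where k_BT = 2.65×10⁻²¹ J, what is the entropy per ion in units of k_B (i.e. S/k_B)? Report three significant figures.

2.12

Eᵢ/kT = 0.33283, 2.0000.
Z = Σ gᵢe^(−Eᵢ/kT) = 5·e^(−0.33283) + 6·e^(−2.0000) = 3.5845 + 0.81201 = 4.3965.
⟨E⟩ = Σ EᵢPᵢ = 1.6980 ×10⁻²¹ J.
S/k_B = ln Z + ⟨E⟩/kT = ln(4.3965) + 1.6980/2.65 = 1.4808 + 0.64075 = 2.12.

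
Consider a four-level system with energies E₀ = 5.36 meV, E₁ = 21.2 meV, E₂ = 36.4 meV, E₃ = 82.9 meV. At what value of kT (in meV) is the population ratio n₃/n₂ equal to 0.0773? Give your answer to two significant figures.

18 meV

n₃/n₂ = exp[−(E₃−E₂)/kT] = 0.0773.
⇒ (E₃−E₂)/kT = ln(1/0.0773) = ln(12.94) = 2.560.
kT = 46.5 meV / 2.560 = 18 meV.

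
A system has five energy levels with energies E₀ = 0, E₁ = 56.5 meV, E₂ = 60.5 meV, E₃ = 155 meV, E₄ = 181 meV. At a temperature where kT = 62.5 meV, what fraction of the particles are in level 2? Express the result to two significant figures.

Eᵢ/kT = 0, 0.9040, 0.9680, 2.480, 2.896.
Z = Σ e^(−Eᵢ/kT) = e^(−0) + e^(−0.9040) + e^(−0.9680) + e^(−2.480) + e^(−2.896) = 1.000 + 0.4049 + 0.3798 + 0.08374 + 0.05524 = 1.924.
P₂ = e^(−E₂/kT) / Z = 0.3798/1.924 = 0.20.

0.20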